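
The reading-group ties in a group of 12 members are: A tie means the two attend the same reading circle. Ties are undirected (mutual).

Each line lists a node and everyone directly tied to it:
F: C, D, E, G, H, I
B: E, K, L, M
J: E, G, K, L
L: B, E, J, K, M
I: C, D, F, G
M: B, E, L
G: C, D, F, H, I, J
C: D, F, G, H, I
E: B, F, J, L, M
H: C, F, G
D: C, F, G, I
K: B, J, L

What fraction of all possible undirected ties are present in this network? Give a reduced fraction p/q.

There are 26 edges and 12 nodes, so the maximum possible is C(12,2) = 66.
Density = 26/66 = 13/33.

13/33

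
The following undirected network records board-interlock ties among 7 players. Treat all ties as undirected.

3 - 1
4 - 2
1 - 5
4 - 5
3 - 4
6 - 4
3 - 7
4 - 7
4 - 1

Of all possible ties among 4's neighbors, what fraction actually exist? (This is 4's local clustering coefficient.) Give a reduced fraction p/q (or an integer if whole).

4's neighbors: 1, 2, 3, 5, 6, and 7 (k = 6).
Possible neighbor pairs: C(6,2) = 15. Edges among them: 1–3, 1–5, 3–7 → e = 3.
Clustering(4) = 3/15 = 1/5.

1/5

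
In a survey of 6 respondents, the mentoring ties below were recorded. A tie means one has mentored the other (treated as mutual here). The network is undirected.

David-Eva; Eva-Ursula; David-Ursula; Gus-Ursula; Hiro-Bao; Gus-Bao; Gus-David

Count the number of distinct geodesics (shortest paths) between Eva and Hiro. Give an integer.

2

The shortest distance is 4. The length-4 paths are: Eva–David–Gus–Bao–Hiro; Eva–Ursula–Gus–Bao–Hiro.
That gives 2 distinct shortest paths.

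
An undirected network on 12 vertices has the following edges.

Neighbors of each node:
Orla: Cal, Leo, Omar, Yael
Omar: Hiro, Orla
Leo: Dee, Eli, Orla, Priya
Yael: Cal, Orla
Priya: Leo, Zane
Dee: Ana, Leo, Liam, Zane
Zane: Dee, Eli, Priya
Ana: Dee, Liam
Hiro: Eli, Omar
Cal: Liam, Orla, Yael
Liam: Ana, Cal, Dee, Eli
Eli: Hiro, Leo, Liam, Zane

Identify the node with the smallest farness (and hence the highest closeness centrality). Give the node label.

Farness (sum of distances to all others) for each node — Ana:26, Cal:22, Dee:21, Eli:19, Hiro:25, Leo:18, Liam:20, Omar:26, Orla:20, Priya:26, Yael:27, Zane:24.
The smallest farness is 18, for Leo, so Leo has the highest closeness.

Leo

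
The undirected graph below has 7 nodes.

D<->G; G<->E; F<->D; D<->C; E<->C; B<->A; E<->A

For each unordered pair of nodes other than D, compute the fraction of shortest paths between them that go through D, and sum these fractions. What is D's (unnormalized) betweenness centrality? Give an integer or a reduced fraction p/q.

Pairs whose geodesics pass through D — G–C: 1/2; G–F: 1; C–F: 1; F–E: 2/2; F–A: 2/2; F–B: 2/2.
All other pairs contribute 0.
Summing the contributions gives betweenness(D) = 11/2.

11/2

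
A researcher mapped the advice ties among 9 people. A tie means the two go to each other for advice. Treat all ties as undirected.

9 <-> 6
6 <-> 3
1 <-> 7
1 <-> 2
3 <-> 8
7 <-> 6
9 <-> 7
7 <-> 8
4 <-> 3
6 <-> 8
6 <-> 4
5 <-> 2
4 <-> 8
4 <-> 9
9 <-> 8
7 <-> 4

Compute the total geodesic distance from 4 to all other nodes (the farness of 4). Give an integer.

14

Distances from 4: 1:2, 2:3, 3:1, 5:4, 6:1, 7:1, 8:1, 9:1.
Sum = 2 + 3 + 1 + 4 + 1 + 1 + 1 + 1 = 14.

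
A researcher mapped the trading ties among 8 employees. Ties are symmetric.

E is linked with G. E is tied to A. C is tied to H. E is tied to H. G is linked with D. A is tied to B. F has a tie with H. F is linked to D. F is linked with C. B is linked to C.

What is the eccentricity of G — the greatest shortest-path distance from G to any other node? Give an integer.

Distances from G: A:2, B:3, C:3, D:1, E:1, F:2, H:2.
The largest is 3 (to B and C), so the eccentricity of G is 3.

3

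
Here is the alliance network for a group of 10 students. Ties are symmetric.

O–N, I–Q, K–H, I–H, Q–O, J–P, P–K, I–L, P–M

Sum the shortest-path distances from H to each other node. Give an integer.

21

Distances from H: I:1, J:3, K:1, L:2, M:3, N:4, O:3, P:2, Q:2.
Sum = 1 + 3 + 1 + 2 + 3 + 4 + 3 + 2 + 2 = 21.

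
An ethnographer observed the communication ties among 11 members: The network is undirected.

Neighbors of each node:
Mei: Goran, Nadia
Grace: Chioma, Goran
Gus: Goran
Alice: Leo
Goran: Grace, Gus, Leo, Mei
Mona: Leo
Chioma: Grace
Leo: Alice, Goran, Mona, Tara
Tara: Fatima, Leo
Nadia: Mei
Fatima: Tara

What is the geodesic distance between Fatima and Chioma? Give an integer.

5

One shortest route is Fatima – Tara – Leo – Goran – Grace – Chioma, which uses 5 edges, and at distance 4 from Fatima we only reach {Grace, Gus, Mei}, which does not include Chioma. So d(Fatima,Chioma) = 5.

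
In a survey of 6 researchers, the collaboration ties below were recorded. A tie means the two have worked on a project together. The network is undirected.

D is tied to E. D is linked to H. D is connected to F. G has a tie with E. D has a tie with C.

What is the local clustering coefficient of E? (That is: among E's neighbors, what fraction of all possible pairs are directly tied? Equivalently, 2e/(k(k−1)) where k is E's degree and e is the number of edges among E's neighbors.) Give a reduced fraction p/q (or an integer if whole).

0

E's neighbors: D and G (k = 2).
Possible neighbor pairs: C(2,2) = 1. Edges among them: none → e = 0.
Clustering(E) = 0/1.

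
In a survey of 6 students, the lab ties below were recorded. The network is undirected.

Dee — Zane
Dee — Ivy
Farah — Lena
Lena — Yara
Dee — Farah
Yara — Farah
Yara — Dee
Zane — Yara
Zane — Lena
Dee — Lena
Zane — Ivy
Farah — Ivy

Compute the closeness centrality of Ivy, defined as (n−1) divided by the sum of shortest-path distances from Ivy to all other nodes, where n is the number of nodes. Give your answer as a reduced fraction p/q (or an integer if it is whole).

5/7

Distances from Ivy: Dee:1, Farah:1, Lena:2, Yara:2, Zane:1. Sum = 7.
n = 6, so closeness = 5/7.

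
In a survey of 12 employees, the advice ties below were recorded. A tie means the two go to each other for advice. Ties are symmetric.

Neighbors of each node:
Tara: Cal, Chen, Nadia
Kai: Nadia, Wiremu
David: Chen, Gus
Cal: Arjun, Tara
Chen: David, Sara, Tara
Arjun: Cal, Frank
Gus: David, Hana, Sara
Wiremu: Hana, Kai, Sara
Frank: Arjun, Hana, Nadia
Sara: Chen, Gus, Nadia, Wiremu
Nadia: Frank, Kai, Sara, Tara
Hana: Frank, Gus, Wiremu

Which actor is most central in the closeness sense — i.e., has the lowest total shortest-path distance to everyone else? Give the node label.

Nadia

Farness (sum of distances to all others) for each node — Arjun:27, Cal:28, Chen:23, David:28, Frank:21, Gus:24, Hana:22, Kai:26, Nadia:19, Sara:20, Tara:22, Wiremu:24.
The smallest farness is 19, for Nadia, so Nadia has the highest closeness.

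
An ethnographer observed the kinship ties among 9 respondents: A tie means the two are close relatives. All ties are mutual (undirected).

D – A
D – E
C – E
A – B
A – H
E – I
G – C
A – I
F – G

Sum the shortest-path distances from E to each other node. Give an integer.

Distances from E: A:2, B:3, C:1, D:1, F:3, G:2, H:3, I:1.
Sum = 2 + 3 + 1 + 1 + 3 + 2 + 3 + 1 = 16.

16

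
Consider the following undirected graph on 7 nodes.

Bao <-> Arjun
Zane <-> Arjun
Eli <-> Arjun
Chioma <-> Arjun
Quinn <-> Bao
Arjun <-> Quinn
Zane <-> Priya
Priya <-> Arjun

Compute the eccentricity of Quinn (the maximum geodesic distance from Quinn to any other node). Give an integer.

Distances from Quinn: Arjun:1, Bao:1, Chioma:2, Eli:2, Priya:2, Zane:2.
The largest is 2 (to Priya, Eli, Chioma, and Zane), so the eccentricity of Quinn is 2.

2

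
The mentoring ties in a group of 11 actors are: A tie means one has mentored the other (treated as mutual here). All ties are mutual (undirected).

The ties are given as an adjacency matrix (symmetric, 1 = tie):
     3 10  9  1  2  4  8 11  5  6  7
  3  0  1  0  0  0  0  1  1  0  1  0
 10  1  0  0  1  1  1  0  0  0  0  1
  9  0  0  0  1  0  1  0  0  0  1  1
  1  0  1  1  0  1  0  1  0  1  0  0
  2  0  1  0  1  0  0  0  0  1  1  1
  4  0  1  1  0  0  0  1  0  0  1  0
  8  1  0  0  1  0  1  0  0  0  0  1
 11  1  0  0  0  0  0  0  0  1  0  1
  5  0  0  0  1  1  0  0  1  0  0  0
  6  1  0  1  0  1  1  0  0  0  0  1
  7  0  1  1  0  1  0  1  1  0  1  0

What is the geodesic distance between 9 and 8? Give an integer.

2

One shortest route is 9 – 7 – 8, which uses 2 edges, and 9 and 8 are not directly tied, so nothing shorter exists. So d(9,8) = 2.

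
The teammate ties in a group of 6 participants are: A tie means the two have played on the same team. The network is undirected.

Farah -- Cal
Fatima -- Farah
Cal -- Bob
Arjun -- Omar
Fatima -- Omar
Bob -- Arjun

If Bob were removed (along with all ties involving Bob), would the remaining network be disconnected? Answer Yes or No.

Even without Bob, every remaining node can still reach every other (the residual graph is connected), so Bob is not a cut vertex.

No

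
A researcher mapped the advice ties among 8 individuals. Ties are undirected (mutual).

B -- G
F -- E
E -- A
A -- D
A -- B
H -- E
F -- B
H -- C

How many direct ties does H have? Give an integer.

H is directly tied to C and E. That is 2 neighbors, so the degree of H is 2.

2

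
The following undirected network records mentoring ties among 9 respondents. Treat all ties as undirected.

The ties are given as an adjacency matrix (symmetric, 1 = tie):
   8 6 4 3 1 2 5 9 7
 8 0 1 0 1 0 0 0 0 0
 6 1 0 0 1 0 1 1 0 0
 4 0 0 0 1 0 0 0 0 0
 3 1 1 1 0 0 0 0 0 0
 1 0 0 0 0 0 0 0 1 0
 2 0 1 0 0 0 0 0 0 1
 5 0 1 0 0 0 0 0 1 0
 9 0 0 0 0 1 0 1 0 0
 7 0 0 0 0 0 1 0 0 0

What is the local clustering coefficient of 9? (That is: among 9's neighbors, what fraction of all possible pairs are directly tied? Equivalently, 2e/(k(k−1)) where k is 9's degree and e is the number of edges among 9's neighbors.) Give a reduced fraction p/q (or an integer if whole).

0

9's neighbors: 1 and 5 (k = 2).
Possible neighbor pairs: C(2,2) = 1. Edges among them: none → e = 0.
Clustering(9) = 0/1.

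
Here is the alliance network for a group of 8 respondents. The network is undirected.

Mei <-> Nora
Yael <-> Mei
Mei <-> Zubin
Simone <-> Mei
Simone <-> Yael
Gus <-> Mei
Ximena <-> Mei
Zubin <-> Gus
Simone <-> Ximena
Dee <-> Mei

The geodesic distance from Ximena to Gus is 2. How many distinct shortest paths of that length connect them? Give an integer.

The shortest distance is 2, and the only length-2 path is Ximena–Mei–Gus. So there is exactly 1 shortest path.

1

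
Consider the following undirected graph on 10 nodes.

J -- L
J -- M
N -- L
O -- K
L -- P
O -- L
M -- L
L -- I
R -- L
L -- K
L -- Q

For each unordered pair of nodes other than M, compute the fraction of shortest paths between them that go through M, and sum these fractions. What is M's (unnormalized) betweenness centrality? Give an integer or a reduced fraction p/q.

No shortest path between any pair of other nodes passes through M.
Summing the contributions gives betweenness(M) = 0.

0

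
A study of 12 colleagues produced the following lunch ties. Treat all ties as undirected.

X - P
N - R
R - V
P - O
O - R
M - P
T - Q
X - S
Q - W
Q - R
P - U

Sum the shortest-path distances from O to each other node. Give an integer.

23

Distances from O: M:2, N:2, P:1, Q:2, R:1, S:3, T:3, U:2, V:2, W:3, X:2.
Sum = 2 + 2 + 1 + 2 + 1 + 3 + 3 + 2 + 2 + 3 + 2 = 23.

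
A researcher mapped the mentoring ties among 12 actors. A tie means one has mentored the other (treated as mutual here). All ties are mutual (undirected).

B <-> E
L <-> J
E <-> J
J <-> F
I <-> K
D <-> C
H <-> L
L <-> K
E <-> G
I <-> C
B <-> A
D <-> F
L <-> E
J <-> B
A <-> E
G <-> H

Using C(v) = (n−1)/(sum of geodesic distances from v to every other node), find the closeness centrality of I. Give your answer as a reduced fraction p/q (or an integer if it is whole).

Distances from I: A:4, B:4, C:1, D:2, E:3, F:3, G:4, H:3, J:3, K:1, L:2. Sum = 30.
n = 12, so closeness = 11/30.

11/30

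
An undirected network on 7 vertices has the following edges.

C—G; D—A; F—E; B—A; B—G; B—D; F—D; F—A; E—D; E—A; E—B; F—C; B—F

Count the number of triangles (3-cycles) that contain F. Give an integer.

F's neighbors: A, B, C, D, and E.
Neighbor pairs that are themselves tied: F–A–B; F–A–D; F–A–E; F–B–D; F–B–E; F–D–E. Each forms one triangle with F, for 6 in total.

6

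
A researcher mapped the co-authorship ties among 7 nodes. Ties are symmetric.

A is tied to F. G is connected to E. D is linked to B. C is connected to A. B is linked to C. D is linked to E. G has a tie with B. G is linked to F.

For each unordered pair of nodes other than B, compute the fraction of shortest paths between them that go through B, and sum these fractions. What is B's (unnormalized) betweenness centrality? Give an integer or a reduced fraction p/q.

Pairs whose geodesics pass through B — E–C: 2/2; G–C: 1; G–D: 1/2; F–D: 1/2; A–D: 1; C–D: 1.
All other pairs contribute 0.
Summing the contributions gives betweenness(B) = 5.

5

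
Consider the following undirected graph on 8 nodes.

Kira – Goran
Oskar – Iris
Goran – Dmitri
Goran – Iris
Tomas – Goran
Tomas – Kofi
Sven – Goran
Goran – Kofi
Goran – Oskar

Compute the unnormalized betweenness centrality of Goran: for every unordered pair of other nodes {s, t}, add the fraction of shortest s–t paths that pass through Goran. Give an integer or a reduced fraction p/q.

19

Pairs whose geodesics pass through Goran — Tomas–Dmitri: 1; Tomas–Sven: 1; Tomas–Iris: 1; Tomas–Oskar: 1; Tomas–Kira: 1; Dmitri–Sven: 1; Dmitri–Iris: 1; Dmitri–Oskar: 1; Dmitri–Kofi: 1; Dmitri–Kira: 1; Sven–Iris: 1; Sven–Oskar: 1; Sven–Kofi: 1; Sven–Kira: 1 … (+5 more pairs).
All other pairs contribute 0.
Summing the contributions gives betweenness(Goran) = 19.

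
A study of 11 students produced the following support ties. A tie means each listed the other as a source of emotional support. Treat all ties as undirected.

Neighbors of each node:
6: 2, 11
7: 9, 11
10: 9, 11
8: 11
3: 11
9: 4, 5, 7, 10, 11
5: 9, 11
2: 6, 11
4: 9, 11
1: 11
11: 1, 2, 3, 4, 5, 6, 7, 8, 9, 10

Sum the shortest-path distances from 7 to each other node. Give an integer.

Distances from 7: 1:2, 2:2, 3:2, 4:2, 5:2, 6:2, 8:2, 9:1, 10:2, 11:1.
Sum = 2 + 2 + 2 + 2 + 2 + 2 + 2 + 1 + 2 + 1 = 18.

18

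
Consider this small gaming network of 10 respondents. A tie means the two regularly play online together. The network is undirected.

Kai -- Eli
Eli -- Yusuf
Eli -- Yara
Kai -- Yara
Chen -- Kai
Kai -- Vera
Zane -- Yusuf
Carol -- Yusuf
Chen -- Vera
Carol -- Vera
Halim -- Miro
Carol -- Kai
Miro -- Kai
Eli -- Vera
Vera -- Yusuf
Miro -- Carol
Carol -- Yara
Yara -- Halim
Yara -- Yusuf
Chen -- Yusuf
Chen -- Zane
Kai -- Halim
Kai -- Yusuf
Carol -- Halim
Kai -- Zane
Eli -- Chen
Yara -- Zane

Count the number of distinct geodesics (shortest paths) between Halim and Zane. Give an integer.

2

The shortest distance is 2. The length-2 paths are: Halim–Kai–Zane; Halim–Yara–Zane.
That gives 2 distinct shortest paths.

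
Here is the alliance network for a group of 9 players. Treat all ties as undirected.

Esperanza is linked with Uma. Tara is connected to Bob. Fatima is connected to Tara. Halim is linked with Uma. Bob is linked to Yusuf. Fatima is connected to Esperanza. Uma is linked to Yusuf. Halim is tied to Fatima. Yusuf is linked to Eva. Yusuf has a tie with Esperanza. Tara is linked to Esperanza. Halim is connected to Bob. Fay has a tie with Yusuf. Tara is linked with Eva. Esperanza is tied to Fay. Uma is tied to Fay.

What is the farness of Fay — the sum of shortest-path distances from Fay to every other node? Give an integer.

Distances from Fay: Bob:2, Esperanza:1, Eva:2, Fatima:2, Halim:2, Tara:2, Uma:1, Yusuf:1.
Sum = 2 + 1 + 2 + 2 + 2 + 2 + 1 + 1 = 13.

13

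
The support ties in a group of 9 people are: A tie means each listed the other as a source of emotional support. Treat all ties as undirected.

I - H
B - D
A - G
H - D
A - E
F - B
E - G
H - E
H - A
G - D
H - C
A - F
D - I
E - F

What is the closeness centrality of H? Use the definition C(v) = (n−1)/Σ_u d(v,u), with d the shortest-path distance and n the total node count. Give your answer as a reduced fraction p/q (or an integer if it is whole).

Distances from H: A:1, B:2, C:1, D:1, E:1, F:2, G:2, I:1. Sum = 11.
n = 9, so closeness = 8/11.

8/11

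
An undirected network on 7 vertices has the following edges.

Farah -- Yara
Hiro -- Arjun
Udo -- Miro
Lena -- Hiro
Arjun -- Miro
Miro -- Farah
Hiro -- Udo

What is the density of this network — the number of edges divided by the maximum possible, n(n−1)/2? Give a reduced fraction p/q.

1/3

There are 7 edges and 7 nodes, so the maximum possible is C(7,2) = 21.
Density = 7/21 = 1/3.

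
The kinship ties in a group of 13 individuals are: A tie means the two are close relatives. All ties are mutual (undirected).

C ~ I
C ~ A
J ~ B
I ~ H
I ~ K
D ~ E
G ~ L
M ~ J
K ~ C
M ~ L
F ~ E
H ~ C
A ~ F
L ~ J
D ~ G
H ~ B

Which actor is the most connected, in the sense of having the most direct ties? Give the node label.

Degrees — A:2, B:2, C:4, D:2, E:2, F:2, G:2, H:3, I:3, J:3, K:2, L:3, M:2.
The maximum is 4, attained only by C.

C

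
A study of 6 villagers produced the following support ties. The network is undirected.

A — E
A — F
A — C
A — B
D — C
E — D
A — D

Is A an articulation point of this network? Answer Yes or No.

Removing A leaves {C, D, and E} with no path to {B}, so the network splits into 3 components. A is a cut vertex.

Yes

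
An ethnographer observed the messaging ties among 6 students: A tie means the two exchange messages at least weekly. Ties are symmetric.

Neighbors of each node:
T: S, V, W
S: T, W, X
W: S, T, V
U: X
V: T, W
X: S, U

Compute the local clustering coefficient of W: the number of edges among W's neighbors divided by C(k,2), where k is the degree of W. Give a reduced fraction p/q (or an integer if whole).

W's neighbors: S, T, and V (k = 3).
Possible neighbor pairs: C(3,2) = 3. Edges among them: S–T, T–V → e = 2.
Clustering(W) = 2/3.

2/3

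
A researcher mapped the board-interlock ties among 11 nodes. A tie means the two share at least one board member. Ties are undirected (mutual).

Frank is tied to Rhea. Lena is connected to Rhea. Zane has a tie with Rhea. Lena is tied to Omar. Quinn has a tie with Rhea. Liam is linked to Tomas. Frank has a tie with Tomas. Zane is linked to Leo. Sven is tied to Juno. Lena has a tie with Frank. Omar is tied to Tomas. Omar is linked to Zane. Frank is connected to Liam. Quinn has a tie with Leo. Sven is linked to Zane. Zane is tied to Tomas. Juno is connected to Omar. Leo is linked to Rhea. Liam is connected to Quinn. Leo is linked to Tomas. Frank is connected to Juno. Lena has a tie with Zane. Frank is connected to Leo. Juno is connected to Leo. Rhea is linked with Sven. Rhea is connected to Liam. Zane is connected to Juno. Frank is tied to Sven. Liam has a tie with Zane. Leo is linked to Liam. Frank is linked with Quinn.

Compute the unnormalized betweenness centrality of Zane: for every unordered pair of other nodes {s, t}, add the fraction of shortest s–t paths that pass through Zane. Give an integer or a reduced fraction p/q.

179/30

Pairs whose geodesics pass through Zane — Tomas–Sven: 1/2; Tomas–Lena: 1/3; Tomas–Juno: 1/4; Tomas–Rhea: 1/4; Sven–Lena: 1/3; Sven–Liam: 1/3; Sven–Omar: 1/2; Sven–Leo: 1/4; Lena–Liam: 1/3; Lena–Juno: 1/3; Lena–Leo: 1/3; Liam–Juno: 1/3; Liam–Omar: 1/2; Juno–Rhea: 1/4 … (+3 more pairs).
All other pairs contribute 0.
Summing the contributions gives betweenness(Zane) = 179/30.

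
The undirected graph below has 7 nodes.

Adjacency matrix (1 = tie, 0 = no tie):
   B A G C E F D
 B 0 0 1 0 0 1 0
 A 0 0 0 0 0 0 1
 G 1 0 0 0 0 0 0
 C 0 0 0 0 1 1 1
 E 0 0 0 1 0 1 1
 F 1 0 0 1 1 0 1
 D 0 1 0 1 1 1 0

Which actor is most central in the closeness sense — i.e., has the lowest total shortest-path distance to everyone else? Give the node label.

Farness (sum of distances to all others) for each node — A:14, B:11, C:10, D:9, E:10, F:8, G:16.
The smallest farness is 8, for F, so F has the highest closeness.

F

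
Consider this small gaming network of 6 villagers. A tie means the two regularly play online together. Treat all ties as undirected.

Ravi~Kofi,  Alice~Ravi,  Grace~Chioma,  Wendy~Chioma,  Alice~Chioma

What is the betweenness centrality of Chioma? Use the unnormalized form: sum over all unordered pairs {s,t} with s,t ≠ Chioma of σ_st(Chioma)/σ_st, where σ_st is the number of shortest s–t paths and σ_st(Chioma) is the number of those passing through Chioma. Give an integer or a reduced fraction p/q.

Pairs whose geodesics pass through Chioma — Grace–Alice: 1; Grace–Wendy: 1; Grace–Ravi: 1; Grace–Kofi: 1; Alice–Wendy: 1; Wendy–Ravi: 1; Wendy–Kofi: 1.
All other pairs contribute 0.
Summing the contributions gives betweenness(Chioma) = 7.

7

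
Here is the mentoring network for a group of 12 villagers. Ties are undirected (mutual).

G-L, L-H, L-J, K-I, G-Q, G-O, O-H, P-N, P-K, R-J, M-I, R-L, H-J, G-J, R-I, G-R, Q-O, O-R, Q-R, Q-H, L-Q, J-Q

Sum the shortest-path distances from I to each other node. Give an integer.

21

Distances from I: G:2, H:3, J:2, K:1, L:2, M:1, N:3, O:2, P:2, Q:2, R:1.
Sum = 2 + 3 + 2 + 1 + 2 + 1 + 3 + 2 + 2 + 2 + 1 = 21.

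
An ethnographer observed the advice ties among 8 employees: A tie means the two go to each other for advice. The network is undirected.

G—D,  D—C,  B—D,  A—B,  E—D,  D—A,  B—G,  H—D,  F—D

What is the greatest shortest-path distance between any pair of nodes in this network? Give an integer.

2

Eccentricity of each node (its greatest distance to any other): A:2, B:2, C:2, D:1, E:2, F:2, G:2, H:2.
The maximum eccentricity is 2, realized for instance by the pair G–H via G – D – H. So the diameter is 2.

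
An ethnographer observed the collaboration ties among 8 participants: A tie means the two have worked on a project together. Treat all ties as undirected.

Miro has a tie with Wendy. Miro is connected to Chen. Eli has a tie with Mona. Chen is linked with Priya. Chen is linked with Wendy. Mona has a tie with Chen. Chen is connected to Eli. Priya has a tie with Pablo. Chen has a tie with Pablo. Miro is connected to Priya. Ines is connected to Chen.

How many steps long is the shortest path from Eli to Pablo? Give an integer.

2

One shortest route is Eli – Chen – Pablo, which uses 2 edges, and Eli and Pablo are not directly tied, so nothing shorter exists. So d(Eli,Pablo) = 2.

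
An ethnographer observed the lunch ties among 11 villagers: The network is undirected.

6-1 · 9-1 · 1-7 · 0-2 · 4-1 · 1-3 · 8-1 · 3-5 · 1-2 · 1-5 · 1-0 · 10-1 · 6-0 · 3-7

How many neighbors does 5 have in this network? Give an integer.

2

5 is directly tied to 1 and 3. That is 2 neighbors, so the degree of 5 is 2.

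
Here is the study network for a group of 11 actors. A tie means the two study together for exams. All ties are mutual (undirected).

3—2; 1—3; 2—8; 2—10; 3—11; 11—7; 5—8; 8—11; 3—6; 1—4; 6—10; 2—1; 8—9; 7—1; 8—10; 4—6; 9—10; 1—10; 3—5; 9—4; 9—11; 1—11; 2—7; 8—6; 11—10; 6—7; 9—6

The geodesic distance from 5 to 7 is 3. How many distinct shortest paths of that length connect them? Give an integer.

The shortest distance is 3. The length-3 paths are: 5–3–2–7; 5–8–2–7; 5–3–11–7; 5–8–11–7; 5–3–1–7; 5–3–6–7 (and 1 more).
That gives 7 distinct shortest paths.

7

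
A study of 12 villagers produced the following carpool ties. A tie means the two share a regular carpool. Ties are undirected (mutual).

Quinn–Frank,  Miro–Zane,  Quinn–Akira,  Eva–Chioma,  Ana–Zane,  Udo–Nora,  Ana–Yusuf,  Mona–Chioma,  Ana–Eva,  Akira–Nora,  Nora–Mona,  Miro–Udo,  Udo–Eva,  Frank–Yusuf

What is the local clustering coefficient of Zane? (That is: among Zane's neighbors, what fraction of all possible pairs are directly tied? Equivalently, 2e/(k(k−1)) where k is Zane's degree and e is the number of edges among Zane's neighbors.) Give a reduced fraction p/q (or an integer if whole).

0

Zane's neighbors: Ana and Miro (k = 2).
Possible neighbor pairs: C(2,2) = 1. Edges among them: none → e = 0.
Clustering(Zane) = 0/1.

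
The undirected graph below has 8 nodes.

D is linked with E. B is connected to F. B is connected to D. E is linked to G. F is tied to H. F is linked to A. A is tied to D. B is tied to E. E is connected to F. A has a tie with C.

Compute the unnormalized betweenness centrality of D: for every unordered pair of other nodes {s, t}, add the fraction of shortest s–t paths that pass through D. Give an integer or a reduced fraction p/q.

3

Pairs whose geodesics pass through D — G–C: 1/2; G–A: 1/2; C–B: 1/2; C–E: 1/2; B–A: 1/2; A–E: 1/2.
All other pairs contribute 0.
Summing the contributions gives betweenness(D) = 3.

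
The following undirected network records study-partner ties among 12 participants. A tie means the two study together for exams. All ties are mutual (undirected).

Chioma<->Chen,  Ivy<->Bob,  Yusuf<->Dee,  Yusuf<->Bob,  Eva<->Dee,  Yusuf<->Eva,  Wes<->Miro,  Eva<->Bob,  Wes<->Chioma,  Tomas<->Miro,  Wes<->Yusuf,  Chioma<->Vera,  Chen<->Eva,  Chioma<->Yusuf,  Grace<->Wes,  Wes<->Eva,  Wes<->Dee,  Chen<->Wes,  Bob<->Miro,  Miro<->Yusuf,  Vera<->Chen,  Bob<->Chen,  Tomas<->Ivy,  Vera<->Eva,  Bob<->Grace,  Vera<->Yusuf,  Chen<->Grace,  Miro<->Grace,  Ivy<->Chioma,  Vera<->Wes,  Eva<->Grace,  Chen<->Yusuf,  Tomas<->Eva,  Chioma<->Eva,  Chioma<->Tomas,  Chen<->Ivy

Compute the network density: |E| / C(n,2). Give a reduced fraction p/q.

6/11

There are 36 edges and 12 nodes, so the maximum possible is C(12,2) = 66.
Density = 36/66 = 6/11.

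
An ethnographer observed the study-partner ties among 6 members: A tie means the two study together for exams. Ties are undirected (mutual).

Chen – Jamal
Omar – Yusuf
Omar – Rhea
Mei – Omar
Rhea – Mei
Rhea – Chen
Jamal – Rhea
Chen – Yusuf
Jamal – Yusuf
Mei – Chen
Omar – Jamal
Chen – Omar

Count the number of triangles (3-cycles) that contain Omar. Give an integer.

7

Omar's neighbors: Chen, Jamal, Mei, Rhea, and Yusuf.
Neighbor pairs that are themselves tied: Omar–Chen–Jamal; Omar–Chen–Mei; Omar–Chen–Rhea; Omar–Chen–Yusuf; Omar–Jamal–Rhea; Omar–Jamal–Yusuf; Omar–Mei–Rhea. Each forms one triangle with Omar, for 7 in total.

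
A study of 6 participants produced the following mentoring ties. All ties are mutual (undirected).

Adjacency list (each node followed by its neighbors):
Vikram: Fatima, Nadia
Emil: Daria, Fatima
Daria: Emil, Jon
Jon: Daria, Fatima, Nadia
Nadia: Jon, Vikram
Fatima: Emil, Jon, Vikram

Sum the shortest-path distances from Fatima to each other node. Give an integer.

7

Distances from Fatima: Daria:2, Emil:1, Jon:1, Nadia:2, Vikram:1.
Sum = 2 + 1 + 1 + 2 + 1 = 7.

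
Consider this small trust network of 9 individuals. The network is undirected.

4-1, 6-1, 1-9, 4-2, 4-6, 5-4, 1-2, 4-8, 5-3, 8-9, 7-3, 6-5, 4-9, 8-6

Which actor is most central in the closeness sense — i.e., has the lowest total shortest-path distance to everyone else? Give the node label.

Farness (sum of distances to all others) for each node — 1:15, 2:17, 3:18, 4:11, 5:13, 6:13, 7:25, 8:16, 9:16.
The smallest farness is 11, for 4, so 4 has the highest closeness.

4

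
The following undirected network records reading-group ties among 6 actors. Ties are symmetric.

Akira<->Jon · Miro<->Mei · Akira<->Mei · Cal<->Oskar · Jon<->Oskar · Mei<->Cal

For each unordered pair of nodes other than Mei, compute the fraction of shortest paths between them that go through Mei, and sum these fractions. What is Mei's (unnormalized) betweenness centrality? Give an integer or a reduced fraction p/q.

5

Pairs whose geodesics pass through Mei — Oskar–Miro: 1; Cal–Akira: 1; Cal–Miro: 1; Akira–Miro: 1; Miro–Jon: 1.
All other pairs contribute 0.
Summing the contributions gives betweenness(Mei) = 5.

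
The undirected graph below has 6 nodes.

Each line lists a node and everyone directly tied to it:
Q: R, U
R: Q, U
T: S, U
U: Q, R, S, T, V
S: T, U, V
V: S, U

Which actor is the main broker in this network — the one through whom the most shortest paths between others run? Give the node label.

Unnormalized betweenness of each node: Q:0, R:0, S:1/2, T:0, U:13/2, V:0.
U has the largest value, 13/2, making it the main broker — the node through which the most shortest paths run.

U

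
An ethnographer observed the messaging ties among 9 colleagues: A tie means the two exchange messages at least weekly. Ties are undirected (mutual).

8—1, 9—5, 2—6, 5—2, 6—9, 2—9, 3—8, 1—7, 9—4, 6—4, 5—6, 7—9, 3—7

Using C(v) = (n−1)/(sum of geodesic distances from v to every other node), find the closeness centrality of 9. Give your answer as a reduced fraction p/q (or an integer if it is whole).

2/3

Distances from 9: 1:2, 2:1, 3:2, 4:1, 5:1, 6:1, 7:1, 8:3. Sum = 12.
n = 9, so closeness = 8/12 = 2/3.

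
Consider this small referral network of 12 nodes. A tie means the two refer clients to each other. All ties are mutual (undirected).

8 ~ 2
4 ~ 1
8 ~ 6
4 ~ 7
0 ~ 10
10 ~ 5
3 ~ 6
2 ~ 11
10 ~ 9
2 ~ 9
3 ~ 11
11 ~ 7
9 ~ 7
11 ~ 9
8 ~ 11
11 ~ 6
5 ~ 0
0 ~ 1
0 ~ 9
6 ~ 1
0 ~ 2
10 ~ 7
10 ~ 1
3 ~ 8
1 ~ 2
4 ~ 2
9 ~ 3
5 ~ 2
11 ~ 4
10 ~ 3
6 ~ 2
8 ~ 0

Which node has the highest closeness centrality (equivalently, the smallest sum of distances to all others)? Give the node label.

Farness (sum of distances to all others) for each node — 0:16, 1:17, 2:14, 3:17, 4:18, 5:19, 6:17, 7:18, 8:17, 9:16, 10:16, 11:15.
The smallest farness is 14, for 2, so 2 has the highest closeness.

2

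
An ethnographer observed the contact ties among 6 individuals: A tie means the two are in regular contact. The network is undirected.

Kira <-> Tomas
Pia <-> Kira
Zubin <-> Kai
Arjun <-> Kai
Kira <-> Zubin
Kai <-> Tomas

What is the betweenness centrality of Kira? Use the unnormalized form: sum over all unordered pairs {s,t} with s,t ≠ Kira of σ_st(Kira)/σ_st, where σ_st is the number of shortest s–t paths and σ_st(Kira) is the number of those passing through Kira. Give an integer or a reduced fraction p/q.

Pairs whose geodesics pass through Kira — Kai–Pia: 2/2; Tomas–Zubin: 1/2; Tomas–Pia: 1; Arjun–Pia: 2/2; Zubin–Pia: 1.
All other pairs contribute 0.
Summing the contributions gives betweenness(Kira) = 9/2.

9/2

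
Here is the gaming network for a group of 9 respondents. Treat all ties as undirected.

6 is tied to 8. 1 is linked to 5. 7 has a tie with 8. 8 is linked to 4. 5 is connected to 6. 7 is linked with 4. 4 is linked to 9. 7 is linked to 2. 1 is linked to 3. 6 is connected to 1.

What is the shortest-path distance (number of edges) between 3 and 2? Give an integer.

One shortest route is 3 – 1 – 6 – 8 – 7 – 2, which uses 5 edges, and at distance 4 from 3 we only reach {4, 7}, which does not include 2. So d(3,2) = 5.

5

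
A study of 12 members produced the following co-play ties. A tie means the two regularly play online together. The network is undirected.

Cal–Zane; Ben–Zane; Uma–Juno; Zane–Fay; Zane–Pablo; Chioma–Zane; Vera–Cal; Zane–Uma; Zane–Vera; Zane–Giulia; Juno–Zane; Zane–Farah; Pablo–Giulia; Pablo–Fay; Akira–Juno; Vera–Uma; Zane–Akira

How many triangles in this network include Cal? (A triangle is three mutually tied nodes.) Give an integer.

Cal's neighbors: Vera and Zane.
Neighbor pairs that are themselves tied: Cal–Vera–Zane. Each forms one triangle with Cal, for 1 in total.

1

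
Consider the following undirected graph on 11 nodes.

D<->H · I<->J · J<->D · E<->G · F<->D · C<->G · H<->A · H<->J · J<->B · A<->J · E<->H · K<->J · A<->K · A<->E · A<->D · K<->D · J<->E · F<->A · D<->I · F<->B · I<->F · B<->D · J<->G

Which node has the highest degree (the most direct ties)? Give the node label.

Degrees — A:6, B:3, C:1, D:7, E:4, F:4, G:3, H:4, I:3, J:8, K:3.
The maximum is 8, attained only by J.

J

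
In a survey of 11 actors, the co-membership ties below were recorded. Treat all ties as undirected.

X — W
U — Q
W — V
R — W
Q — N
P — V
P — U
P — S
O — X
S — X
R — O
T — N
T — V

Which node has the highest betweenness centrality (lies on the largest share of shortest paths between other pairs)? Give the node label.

V

Unnormalized betweenness of each node: N:3, O:1, P:14, Q:5/2, R:2, S:6, T:15/2, U:13/2, V:35/2, W:13, X:8.
V has the largest value, 35/2, making it the main broker — the node through which the most shortest paths run.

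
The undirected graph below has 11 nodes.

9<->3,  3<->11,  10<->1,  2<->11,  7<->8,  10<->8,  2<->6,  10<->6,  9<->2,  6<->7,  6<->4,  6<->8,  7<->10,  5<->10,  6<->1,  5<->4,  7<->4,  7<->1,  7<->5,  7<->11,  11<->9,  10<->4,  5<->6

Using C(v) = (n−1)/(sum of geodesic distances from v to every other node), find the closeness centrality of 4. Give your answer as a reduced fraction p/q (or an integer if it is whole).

Distances from 4: 1:2, 2:2, 3:3, 5:1, 6:1, 7:1, 8:2, 9:3, 10:1, 11:2. Sum = 18.
n = 11, so closeness = 10/18 = 5/9.

5/9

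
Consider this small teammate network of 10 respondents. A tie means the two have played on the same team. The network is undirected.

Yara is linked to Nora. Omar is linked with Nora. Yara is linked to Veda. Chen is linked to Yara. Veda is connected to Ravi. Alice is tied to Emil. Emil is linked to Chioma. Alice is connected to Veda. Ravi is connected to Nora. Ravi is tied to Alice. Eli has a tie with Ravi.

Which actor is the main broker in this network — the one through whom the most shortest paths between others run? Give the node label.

Unnormalized betweenness of each node: Alice:14, Chen:0, Chioma:0, Eli:0, Emil:8, Nora:10, Omar:0, Ravi:15, Veda:8, Yara:9.
Ravi has the largest value, 15, making it the main broker — the node through which the most shortest paths run.

Ravi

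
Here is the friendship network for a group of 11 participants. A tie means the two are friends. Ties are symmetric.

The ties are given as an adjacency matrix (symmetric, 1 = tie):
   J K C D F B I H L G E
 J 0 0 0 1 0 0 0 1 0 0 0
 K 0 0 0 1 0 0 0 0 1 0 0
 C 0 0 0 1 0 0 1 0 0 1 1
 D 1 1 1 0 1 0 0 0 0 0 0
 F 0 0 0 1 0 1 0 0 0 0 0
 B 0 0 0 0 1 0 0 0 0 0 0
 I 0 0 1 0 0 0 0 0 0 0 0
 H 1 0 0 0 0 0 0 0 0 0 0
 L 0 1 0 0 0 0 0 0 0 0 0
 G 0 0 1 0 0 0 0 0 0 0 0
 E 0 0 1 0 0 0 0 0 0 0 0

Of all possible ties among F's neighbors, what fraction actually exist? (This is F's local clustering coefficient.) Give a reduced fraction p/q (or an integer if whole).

F's neighbors: B and D (k = 2).
Possible neighbor pairs: C(2,2) = 1. Edges among them: none → e = 0.
Clustering(F) = 0/1.

0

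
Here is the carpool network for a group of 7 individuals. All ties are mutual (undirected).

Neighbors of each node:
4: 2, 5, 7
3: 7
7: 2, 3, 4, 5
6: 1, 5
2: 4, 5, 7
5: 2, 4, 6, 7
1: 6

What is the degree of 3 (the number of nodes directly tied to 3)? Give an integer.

1

3 is directly tied to 7. That is 1 neighbor, so the degree of 3 is 1.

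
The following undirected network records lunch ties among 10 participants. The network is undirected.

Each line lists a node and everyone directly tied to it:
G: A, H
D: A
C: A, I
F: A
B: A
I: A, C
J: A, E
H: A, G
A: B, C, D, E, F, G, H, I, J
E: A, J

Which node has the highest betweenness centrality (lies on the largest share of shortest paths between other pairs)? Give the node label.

A

Unnormalized betweenness of each node: A:33, B:0, C:0, D:0, E:0, F:0, G:0, H:0, I:0, J:0.
A has the largest value, 33, making it the main broker — the node through which the most shortest paths run.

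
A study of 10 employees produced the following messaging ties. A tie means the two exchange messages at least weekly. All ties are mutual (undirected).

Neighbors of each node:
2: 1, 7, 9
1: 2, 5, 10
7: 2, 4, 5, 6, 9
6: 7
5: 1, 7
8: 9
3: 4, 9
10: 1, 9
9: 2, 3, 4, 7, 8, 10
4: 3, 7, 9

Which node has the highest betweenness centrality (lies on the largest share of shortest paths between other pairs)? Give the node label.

9

Unnormalized betweenness of each node: 1:2, 2:3, 3:0, 4:3/2, 5:5/4, 6:0, 7:27/2, 8:0, 9:17, 10:7/4.
9 has the largest value, 17, making it the main broker — the node through which the most shortest paths run.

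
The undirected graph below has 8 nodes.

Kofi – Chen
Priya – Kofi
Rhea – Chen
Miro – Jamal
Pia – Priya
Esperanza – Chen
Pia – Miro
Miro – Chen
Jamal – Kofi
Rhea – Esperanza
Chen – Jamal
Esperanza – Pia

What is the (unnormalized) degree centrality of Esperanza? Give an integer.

3

Esperanza is directly tied to Chen, Pia, and Rhea. That is 3 neighbors, so the degree of Esperanza is 3.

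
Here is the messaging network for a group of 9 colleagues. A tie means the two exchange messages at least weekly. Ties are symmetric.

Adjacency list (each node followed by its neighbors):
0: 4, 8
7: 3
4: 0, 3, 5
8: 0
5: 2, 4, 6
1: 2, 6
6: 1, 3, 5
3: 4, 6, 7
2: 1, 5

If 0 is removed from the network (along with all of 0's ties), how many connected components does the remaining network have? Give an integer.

Without 0, the remaining ties split the others into: {1, 2, 3, 4, 5, 6, 7}; {8}.
That's 2 separate components.

2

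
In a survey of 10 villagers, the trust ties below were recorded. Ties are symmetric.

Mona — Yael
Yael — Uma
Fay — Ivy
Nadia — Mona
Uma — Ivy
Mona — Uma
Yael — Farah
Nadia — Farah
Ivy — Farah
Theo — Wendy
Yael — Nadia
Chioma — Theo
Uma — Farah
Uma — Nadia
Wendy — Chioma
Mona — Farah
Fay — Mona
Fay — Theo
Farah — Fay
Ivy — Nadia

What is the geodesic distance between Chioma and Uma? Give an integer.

One shortest route is Chioma – Theo – Fay – Ivy – Uma, which uses 4 edges, and at distance 3 from Chioma we only reach {Farah, Ivy, Mona}, which does not include Uma. So d(Chioma,Uma) = 4.

4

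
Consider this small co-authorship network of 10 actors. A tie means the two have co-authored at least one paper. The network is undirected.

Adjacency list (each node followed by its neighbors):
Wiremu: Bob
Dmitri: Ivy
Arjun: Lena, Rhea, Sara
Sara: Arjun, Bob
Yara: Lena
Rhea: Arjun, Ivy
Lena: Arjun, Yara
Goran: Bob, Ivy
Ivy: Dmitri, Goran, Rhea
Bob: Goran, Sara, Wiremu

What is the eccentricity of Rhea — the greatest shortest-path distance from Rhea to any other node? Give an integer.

Distances from Rhea: Arjun:1, Bob:3, Dmitri:2, Goran:2, Ivy:1, Lena:2, Sara:2, Wiremu:4, Yara:3.
The largest is 4 (to Wiremu), so the eccentricity of Rhea is 4.

4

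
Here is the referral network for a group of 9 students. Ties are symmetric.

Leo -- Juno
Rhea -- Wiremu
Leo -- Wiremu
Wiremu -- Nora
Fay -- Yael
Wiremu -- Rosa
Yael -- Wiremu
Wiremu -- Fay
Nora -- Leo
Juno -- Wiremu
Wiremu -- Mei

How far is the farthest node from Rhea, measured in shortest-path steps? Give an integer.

Distances from Rhea: Fay:2, Juno:2, Leo:2, Mei:2, Nora:2, Rosa:2, Wiremu:1, Yael:2.
The largest is 2 (to Mei, Nora, Rosa, Juno, Yael, Fay, and Leo), so the eccentricity of Rhea is 2.

2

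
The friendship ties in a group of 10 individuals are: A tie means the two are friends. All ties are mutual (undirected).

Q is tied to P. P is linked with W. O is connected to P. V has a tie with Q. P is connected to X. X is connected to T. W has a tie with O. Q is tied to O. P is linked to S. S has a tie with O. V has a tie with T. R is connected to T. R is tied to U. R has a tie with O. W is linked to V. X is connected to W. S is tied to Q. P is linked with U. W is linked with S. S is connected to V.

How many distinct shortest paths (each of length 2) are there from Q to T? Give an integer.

The shortest distance is 2, and the only length-2 path is Q–V–T. So there is exactly 1 shortest path.

1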